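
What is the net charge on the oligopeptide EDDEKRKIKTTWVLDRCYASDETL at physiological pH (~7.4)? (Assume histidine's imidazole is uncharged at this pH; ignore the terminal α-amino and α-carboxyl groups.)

Near pH 7.4, K and R contribute +1 each, D and E contribute −1 each, and every other side chain (His included, as stated) is uncharged.
Positive (K, R): K5, R6, K7, K9, R16 → +5.
Negative (D, E): E1, D2, D3, E4, D15, D21, E22 → −7.
Net charge = (+5) + (−7) = −2.

-2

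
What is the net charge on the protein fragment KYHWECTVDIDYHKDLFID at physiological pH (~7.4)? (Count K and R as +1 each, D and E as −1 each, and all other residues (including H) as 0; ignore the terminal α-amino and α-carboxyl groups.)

-3

Positive (K, R): K1, K14 → +2.
Negative (D, E): E5, D9, D11, D15, D19 → −5.
Net charge = (+2) + (−5) = −3.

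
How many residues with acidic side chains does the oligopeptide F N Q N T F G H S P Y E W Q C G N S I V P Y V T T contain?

Aspartate (D) and glutamate (E) have carboxylic-acid side chains and are the acidic amino acids.
Matching residues: E12.

1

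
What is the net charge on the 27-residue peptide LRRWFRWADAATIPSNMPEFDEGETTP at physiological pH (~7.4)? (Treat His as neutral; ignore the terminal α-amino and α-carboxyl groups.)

The side chains ionized at physiological pH are Lys/Arg (+1) and Asp/Glu (−1); with His treated as neutral, nothing else contributes.
Positive (K, R): R2, R3, R6 → +3.
Negative (D, E): D9, E19, D21, E22, E24 → −5.
Net charge = (+3) + (−5) = −2.

-2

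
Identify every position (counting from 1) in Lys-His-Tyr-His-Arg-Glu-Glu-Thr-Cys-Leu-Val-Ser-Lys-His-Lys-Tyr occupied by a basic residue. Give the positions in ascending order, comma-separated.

1, 2, 4, 5, 13, 14, 15

Lysine (K), arginine (R), and histidine (H) have basic, nitrogen-containing side chains.
Matching residues: Lys1, His2, His4, Arg5, Lys13, His14, Lys15.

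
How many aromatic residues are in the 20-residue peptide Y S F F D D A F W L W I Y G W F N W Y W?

F, W, and Y each carry an aromatic ring on the side chain.
Matching residues: Y1, F3, F4, F8, W9, W11, Y13, W15, F16, W18, Y19, W20.

12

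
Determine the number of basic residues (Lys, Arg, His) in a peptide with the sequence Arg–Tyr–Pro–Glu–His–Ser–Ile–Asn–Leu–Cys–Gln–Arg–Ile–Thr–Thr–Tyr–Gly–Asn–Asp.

3

Matching residues: Arg1, His5, Arg12.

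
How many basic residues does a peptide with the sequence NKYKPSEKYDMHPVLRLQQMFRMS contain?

6

K, R, and H are the three residues with basic side chains (ε-amine, guanidinium, and imidazole respectively).
Matching residues: K2, K4, K8, H12, R16, R22.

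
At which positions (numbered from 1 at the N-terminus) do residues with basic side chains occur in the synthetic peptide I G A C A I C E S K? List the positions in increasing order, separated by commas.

10

K, R, and H are the three residues with basic side chains (ε-amine, guanidinium, and imidazole respectively).
Matching residues: K10.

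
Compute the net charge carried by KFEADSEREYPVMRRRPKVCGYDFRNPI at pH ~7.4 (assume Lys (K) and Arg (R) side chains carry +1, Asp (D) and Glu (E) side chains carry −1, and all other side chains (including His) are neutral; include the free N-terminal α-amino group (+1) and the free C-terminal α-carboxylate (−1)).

+2

Positive (K, R): K1, R8, R14, R15, R16, K18, R25 → +7.
Negative (D, E): E3, D5, E7, E9, D23 → −5.
The N-terminus (+1) and C-terminus (−1) cancel.
Net charge = (+7) + (−5) = +2.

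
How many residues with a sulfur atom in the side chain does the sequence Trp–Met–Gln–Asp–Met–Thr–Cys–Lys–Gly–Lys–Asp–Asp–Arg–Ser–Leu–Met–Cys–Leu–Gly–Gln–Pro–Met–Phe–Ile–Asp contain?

6

The sulfur-bearing residues are cysteine (–SH) and methionine (–S–CH₃).
Matching residues: Met2, Met5, Cys7, Met16, Cys17, Met22.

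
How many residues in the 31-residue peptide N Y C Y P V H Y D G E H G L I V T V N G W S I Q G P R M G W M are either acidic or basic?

Acidic: D, E. Basic: H, K, R.
Acidic residues here: D9, E11 (2).
Basic residues here: H7, H12, R27 (3).
The two groups share no amino acid, so total = 2 + 3 = 5.

5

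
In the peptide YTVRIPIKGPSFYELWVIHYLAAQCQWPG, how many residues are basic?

Lysine (K), arginine (R), and histidine (H) have basic, nitrogen-containing side chains.
Matching residues: R4, K8, H19.

3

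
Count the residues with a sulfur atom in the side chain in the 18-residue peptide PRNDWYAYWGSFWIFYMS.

1

Only Cys (C) and Met (M) have a sulfur atom in the side chain.
Matching residues: M17.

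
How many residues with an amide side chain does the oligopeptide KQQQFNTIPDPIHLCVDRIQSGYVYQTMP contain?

6

Asparagine (N) and glutamine (Q) have uncharged amide side chains.
Matching residues: Q2, Q3, Q4, N6, Q20, Q26.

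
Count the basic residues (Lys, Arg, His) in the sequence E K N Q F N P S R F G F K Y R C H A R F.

Matching residues: K2, R9, K13, R15, H17, R19.

6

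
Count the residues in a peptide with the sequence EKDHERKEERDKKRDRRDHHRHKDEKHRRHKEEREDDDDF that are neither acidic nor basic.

1

Acidic: D, E. Basic: K, R, H. All other residues are neither.
Matching residues: F40.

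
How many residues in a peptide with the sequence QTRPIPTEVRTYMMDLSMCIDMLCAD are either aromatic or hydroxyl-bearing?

5

Aromatic: F, W, Y. Hydroxyl-bearing: S, T, Y.
Aromatic residues here: Y12 (1).
Hydroxyl-bearing residues here: T2, T7, T11, Y12, S17 (5).
Y is in both groups, so the 1 Y residue must not be double-counted.
Total = 1 + 5 − 1 = 5.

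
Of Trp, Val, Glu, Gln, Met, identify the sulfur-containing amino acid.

Met

The sulfur-bearing residues are cysteine (–SH) and methionine (–S–CH₃).
Of the listed options, only Met belongs to this group.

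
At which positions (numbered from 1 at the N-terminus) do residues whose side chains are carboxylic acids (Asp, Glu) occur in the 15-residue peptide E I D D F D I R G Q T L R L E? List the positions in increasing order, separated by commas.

1, 3, 4, 6, 15

Matching residues: E1, D3, D4, D6, E15.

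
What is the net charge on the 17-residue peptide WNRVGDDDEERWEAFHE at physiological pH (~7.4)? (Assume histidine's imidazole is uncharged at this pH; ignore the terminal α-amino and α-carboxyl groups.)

-5

The side chains ionized at physiological pH are Lys/Arg (+1) and Asp/Glu (−1); with His treated as neutral, nothing else contributes.
Positive (K, R): R3, R11 → +2.
Negative (D, E): D6, D7, D8, E9, E10, E13, E17 → −7.
Net charge = (+2) + (−7) = −5.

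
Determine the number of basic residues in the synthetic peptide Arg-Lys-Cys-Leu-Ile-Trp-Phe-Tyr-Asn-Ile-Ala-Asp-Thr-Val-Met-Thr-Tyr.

Lysine (K), arginine (R), and histidine (H) have basic, nitrogen-containing side chains.
Matching residues: Arg1, Lys2.

2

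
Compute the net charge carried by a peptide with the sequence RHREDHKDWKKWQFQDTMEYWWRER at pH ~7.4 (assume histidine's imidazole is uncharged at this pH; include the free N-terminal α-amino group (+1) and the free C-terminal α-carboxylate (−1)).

The side chains ionized at physiological pH are Lys/Arg (+1) and Asp/Glu (−1); with His treated as neutral, nothing else contributes.
Positive (K, R): R1, R3, K7, K10, K11, R23, R25 → +7.
Negative (D, E): E4, D5, D8, D16, E19, E24 → −6.
The N-terminus (+1) and C-terminus (−1) cancel.
Net charge = (+7) + (−6) = +1.

+1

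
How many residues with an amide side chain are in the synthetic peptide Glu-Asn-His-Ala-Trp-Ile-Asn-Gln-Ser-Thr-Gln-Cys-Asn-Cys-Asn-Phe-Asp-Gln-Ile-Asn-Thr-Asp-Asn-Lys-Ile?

9

Asparagine (N) and glutamine (Q) have uncharged amide side chains.
Matching residues: Asn2, Asn7, Gln8, Gln11, Asn13, Asn15, Gln18, Asn20, Asn23.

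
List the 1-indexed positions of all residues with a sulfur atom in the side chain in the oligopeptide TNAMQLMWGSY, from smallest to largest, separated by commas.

4, 7

The sulfur-bearing residues are cysteine (–SH) and methionine (–S–CH₃).
Matching residues: M4, M7.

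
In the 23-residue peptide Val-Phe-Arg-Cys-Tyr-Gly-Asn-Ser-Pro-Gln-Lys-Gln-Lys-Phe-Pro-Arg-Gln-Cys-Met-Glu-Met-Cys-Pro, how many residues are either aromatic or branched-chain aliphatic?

Aromatic: F, W, Y. Branched-chain aliphatic: I, L, V.
Aromatic residues here: Phe2, Tyr5, Phe14 (3).
Branched-chain aliphatic residues here: Val1 (1).
The two groups share no amino acid, so total = 3 + 1 = 4.

4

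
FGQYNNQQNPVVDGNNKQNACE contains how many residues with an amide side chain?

10

The amide-side-chain residues are Asn (N) and Gln (Q).
Matching residues: Q3, N5, N6, Q7, Q8, N9, N15, N16, Q18, N19.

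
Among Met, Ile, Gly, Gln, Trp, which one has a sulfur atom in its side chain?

Cysteine (C, thiol) and methionine (M, thioether) are the two sulfur-containing amino acids.
Of the listed options, only Met belongs to this group.

Met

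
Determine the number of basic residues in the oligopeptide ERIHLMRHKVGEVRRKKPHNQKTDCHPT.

12

K, R, and H are the three residues with basic side chains (ε-amine, guanidinium, and imidazole respectively).
Matching residues: R2, H4, R7, H8, K9, R14, R15, K16, K17, H19, K22, H26.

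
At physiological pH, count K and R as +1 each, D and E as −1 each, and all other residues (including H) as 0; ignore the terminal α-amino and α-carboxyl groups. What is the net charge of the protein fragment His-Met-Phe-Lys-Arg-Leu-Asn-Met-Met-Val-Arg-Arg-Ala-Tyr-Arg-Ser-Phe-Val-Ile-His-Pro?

+5

Positive (K, R): Lys4, Arg5, Arg11, Arg12, Arg15 → +5.
Negative (D, E): none → −0.
Net charge = (+5) + (−0) = +5.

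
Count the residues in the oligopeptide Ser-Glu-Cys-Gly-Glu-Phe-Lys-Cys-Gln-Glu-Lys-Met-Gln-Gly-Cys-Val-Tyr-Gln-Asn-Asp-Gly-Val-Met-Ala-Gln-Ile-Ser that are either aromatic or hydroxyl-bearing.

4

Aromatic: F, W, Y. Hydroxyl-bearing: S, T, Y.
Aromatic residues here: Phe6, Tyr17 (2).
Hydroxyl-bearing residues here: Ser1, Tyr17, Ser27 (3).
Y is in both groups, so the 1 Y residue must not be double-counted.
Total = 2 + 3 − 1 = 4.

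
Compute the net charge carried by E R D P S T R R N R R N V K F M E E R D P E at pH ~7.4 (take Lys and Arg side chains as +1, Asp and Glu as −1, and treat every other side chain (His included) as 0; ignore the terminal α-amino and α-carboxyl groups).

+1

Positive (K, R): R2, R7, R8, R10, R11, K14, R19 → +7.
Negative (D, E): E1, D3, E17, E18, D20, E22 → −6.
Net charge = (+7) + (−6) = +1.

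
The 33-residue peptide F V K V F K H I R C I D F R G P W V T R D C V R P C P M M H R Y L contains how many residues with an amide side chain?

Only N (asparagine) and Q (glutamine) carry a side-chain carboxamide.
None of the 33 residues belong to this group.

0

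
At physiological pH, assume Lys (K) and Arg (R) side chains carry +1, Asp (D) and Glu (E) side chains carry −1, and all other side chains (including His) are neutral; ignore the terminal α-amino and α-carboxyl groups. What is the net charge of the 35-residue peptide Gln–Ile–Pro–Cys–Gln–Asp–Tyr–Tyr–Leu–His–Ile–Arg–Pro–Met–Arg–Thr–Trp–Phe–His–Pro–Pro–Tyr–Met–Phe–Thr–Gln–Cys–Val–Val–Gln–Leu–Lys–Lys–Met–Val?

+3

Positive (K, R): Arg12, Arg15, Lys32, Lys33 → +4.
Negative (D, E): Asp6 → −1.
Net charge = (+4) + (−1) = +3.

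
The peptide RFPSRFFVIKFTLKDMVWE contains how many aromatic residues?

F, W, and Y each carry an aromatic ring on the side chain.
Matching residues: F2, F6, F7, F11, W18.

5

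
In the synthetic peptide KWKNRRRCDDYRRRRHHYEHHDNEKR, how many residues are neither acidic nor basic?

Acidic: D, E. Basic: K, R, H. All other residues are neither.
Matching residues: W2, N4, C8, Y11, Y18, N23.

6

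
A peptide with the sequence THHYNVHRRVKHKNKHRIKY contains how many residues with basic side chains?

Lysine (K), arginine (R), and histidine (H) have basic, nitrogen-containing side chains.
Matching residues: H2, H3, H7, R8, R9, K11, H12, K13, K15, H16, R17, K19.

12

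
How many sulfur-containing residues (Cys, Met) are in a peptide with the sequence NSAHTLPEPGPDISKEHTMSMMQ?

Matching residues: M19, M21, M22.

3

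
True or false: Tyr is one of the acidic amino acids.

False

Only D (aspartate) and E (glutamate) carry a side-chain carboxylic acid.
Tyrosine is not in this group.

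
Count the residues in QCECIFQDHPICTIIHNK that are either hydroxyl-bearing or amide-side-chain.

4

Hydroxyl-bearing: S, T, Y. Amide-side-chain: N, Q.
Hydroxyl-bearing residues here: T13 (1).
Amide-side-chain residues here: Q1, Q7, N17 (3).
The two groups share no amino acid, so total = 1 + 3 = 4.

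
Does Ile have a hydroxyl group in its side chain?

S, T, and Y are the three residues with a side-chain hydroxyl.
Isoleucine is not in this group.

No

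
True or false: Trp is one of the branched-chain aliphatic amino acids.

V, L, and I make up the branched-chain aliphatic group.
Tryptophan is not in this group.

False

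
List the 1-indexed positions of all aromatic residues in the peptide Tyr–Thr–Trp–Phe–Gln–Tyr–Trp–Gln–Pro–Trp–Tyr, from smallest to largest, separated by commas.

F, W, and Y each carry an aromatic ring on the side chain.
Matching residues: Tyr1, Trp3, Phe4, Tyr6, Trp7, Trp10, Tyr11.

1, 3, 4, 6, 7, 10, 11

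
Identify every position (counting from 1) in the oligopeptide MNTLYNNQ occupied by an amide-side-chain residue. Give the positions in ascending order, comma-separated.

2, 6, 7, 8

Asparagine (N) and glutamine (Q) have uncharged amide side chains.
Matching residues: N2, N6, N7, Q8.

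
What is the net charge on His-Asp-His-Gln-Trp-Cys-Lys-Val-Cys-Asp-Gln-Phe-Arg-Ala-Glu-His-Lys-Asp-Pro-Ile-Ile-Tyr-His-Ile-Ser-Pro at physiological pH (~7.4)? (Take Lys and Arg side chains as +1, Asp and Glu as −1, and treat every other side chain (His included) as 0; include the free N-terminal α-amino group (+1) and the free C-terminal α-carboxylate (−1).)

Positive (K, R): Lys7, Arg13, Lys17 → +3.
Negative (D, E): Asp2, Asp10, Glu15, Asp18 → −4.
The N-terminus (+1) and C-terminus (−1) cancel.
Net charge = (+3) + (−4) = −1.

-1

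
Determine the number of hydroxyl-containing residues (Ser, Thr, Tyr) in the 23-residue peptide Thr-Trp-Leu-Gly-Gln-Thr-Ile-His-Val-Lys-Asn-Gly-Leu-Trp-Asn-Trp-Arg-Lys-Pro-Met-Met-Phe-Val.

Matching residues: Thr1, Thr6.

2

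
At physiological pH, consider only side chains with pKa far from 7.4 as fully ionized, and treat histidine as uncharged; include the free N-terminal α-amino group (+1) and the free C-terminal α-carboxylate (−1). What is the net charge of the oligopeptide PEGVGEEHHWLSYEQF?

Near pH 7.4, K and R contribute +1 each, D and E contribute −1 each, and every other side chain (His included, as stated) is uncharged.
Positive (K, R): none → +0.
Negative (D, E): E2, E6, E7, E14 → −4.
The N-terminus (+1) and C-terminus (−1) cancel.
Net charge = (+0) + (−4) = −4.

-4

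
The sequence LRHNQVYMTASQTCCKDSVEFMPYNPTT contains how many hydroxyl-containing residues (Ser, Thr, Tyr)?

8

Matching residues: Y7, T9, S11, T13, S18, Y24, T27, T28.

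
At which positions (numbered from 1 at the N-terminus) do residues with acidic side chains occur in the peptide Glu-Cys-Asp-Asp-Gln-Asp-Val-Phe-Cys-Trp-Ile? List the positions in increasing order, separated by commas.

The acidic residues are Asp (D) and Glu (E), whose side chains end in a carboxylate group.
Matching residues: Glu1, Asp3, Asp4, Asp6.

1, 3, 4, 6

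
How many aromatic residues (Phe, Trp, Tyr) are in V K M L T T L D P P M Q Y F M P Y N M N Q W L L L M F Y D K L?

Matching residues: Y13, F14, Y17, W22, F27, Y28.

6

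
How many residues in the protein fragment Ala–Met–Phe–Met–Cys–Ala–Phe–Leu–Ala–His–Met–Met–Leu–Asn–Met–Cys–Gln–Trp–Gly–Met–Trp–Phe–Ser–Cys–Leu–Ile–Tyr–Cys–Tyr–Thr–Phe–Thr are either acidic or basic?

Acidic: D, E. Basic: H, K, R.
Acidic residues here: none (0).
Basic residues here: His10 (1).
The two groups share no amino acid, so total = 0 + 1 = 1.

1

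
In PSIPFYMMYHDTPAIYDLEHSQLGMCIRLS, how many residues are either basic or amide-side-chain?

4

Basic: H, K, R. Amide-side-chain: N, Q.
Basic residues here: H10, H20, R28 (3).
Amide-side-chain residues here: Q22 (1).
The two groups share no amino acid, so total = 3 + 1 = 4.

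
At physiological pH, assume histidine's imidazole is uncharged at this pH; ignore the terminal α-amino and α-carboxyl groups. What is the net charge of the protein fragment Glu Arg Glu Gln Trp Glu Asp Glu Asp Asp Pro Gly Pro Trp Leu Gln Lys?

The side chains ionized at physiological pH are Lys/Arg (+1) and Asp/Glu (−1); with His treated as neutral, nothing else contributes.
Positive (K, R): Arg2, Lys17 → +2.
Negative (D, E): Glu1, Glu3, Glu6, Asp7, Glu8, Asp9, Asp10 → −7.
Net charge = (+2) + (−7) = −5.

-5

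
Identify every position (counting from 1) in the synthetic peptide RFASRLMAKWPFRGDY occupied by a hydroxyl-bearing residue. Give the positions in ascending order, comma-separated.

S, T, and Y are the three residues with a side-chain hydroxyl.
Matching residues: S4, Y16.

4, 16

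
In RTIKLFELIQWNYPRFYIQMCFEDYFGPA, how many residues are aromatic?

F, W, and Y each carry an aromatic ring on the side chain.
Matching residues: F6, W11, Y13, F16, Y17, F22, Y25, F26.

8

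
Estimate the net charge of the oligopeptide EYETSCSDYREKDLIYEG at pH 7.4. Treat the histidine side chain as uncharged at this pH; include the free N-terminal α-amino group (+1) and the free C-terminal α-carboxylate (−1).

-4

At pH ~7.4 the Lys and Arg side chains are protonated (+1), the Asp and Glu side chains are deprotonated (−1), and with His taken as neutral all other side chains carry no charge.
Positive (K, R): R10, K12 → +2.
Negative (D, E): E1, E3, D8, E11, D13, E17 → −6.
The N-terminus (+1) and C-terminus (−1) cancel.
Net charge = (+2) + (−6) = −4.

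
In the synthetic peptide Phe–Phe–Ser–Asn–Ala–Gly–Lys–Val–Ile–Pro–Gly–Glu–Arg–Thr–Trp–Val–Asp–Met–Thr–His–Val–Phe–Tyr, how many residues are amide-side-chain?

1

Only N (asparagine) and Q (glutamine) carry a side-chain carboxamide.
Matching residues: Asn4.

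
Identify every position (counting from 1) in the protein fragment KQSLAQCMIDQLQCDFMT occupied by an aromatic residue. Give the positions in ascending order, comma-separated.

Phenylalanine (F), tryptophan (W), and tyrosine (Y) have aromatic ring side chains.
Matching residues: F16.

16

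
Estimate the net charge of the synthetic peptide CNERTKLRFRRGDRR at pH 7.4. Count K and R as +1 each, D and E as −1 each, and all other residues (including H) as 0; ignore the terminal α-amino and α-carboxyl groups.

+5

Positive (K, R): R4, K6, R8, R10, R11, R14, R15 → +7.
Negative (D, E): E3, D13 → −2.
Net charge = (+7) + (−2) = +5.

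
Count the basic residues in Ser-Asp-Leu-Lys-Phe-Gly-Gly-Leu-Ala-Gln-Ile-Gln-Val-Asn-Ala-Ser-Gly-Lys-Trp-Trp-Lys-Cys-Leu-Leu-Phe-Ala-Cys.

3

The basic amino acids are Lys (K), Arg (R), and His (H).
Matching residues: Lys4, Lys18, Lys21.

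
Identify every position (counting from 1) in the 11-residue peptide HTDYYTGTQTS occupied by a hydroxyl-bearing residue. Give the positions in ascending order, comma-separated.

2, 4, 5, 6, 8, 10, 11

The –OH-bearing residues are Ser, Thr (aliphatic alcohols), and Tyr (phenol).
Matching residues: T2, Y4, Y5, T6, T8, T10, S11.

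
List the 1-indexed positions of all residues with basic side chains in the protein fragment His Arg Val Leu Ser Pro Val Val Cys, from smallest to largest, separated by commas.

Lysine (K), arginine (R), and histidine (H) have basic, nitrogen-containing side chains.
Matching residues: His1, Arg2.

1, 2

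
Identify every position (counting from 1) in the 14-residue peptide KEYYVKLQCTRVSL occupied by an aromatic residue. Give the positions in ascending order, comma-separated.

3, 4

The aromatic amino acids are Phe (F, benzyl), Trp (W, indole), and Tyr (Y, phenol).
Matching residues: Y3, Y4.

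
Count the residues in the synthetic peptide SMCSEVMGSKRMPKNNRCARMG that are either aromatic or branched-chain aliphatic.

1

Aromatic: F, W, Y. Branched-chain aliphatic: I, L, V.
Aromatic residues here: none (0).
Branched-chain aliphatic residues here: V6 (1).
The two groups share no amino acid, so total = 0 + 1 = 1.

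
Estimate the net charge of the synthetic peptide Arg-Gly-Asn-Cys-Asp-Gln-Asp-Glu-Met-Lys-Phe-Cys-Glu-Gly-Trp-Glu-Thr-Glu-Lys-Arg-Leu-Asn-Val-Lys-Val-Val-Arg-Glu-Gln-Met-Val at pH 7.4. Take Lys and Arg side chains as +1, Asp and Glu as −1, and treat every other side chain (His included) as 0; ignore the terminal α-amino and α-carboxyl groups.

Positive (K, R): Arg1, Lys10, Lys19, Arg20, Lys24, Arg27 → +6.
Negative (D, E): Asp5, Asp7, Glu8, Glu13, Glu16, Glu18, Glu28 → −7.
Net charge = (+6) + (−7) = −1.

-1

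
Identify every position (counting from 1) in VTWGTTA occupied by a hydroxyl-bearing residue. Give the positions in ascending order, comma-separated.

2, 5, 6

The –OH-bearing residues are Ser, Thr (aliphatic alcohols), and Tyr (phenol).
Matching residues: T2, T5, T6.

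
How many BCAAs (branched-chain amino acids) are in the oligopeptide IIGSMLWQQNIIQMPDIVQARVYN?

8

V, L, and I make up the branched-chain aliphatic group.
Matching residues: I1, I2, L6, I11, I12, I17, V18, V22.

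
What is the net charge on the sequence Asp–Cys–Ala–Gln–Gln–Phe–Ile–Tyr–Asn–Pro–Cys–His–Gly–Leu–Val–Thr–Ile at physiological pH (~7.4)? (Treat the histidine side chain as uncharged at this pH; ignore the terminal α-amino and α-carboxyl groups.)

At pH ~7.4 the Lys and Arg side chains are protonated (+1), the Asp and Glu side chains are deprotonated (−1), and with His taken as neutral all other side chains carry no charge.
Positive (K, R): none → +0.
Negative (D, E): Asp1 → −1.
Net charge = (+0) + (−1) = −1.

-1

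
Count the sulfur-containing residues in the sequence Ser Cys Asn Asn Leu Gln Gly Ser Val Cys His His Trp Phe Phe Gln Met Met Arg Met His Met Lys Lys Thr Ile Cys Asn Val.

The sulfur-bearing residues are cysteine (–SH) and methionine (–S–CH₃).
Matching residues: Cys2, Cys10, Met17, Met18, Met20, Met22, Cys27.

7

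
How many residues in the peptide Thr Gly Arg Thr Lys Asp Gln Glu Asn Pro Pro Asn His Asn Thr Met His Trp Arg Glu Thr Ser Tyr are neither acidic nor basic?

Acidic: D, E. Basic: K, R, H. All other residues are neither.
Matching residues: Thr1, Gly2, Thr4, Gln7, Asn9, Pro10, Pro11, Asn12, Asn14, Thr15, Met16, Trp18, Thr21, Ser22, Tyr23.

15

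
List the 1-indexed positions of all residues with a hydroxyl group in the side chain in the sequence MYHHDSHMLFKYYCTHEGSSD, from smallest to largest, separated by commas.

2, 6, 12, 13, 15, 19, 20

Serine (S), threonine (T), and tyrosine (Y) each carry a hydroxyl group on the side chain.
Matching residues: Y2, S6, Y12, Y13, T15, S19, S20.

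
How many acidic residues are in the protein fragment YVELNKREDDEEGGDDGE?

The acidic residues are Asp (D) and Glu (E), whose side chains end in a carboxylate group.
Matching residues: E3, E8, D9, D10, E11, E12, D15, D16, E18.

9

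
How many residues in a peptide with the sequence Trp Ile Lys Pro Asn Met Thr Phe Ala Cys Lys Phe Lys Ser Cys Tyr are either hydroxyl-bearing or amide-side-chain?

4

Hydroxyl-bearing: S, T, Y. Amide-side-chain: N, Q.
Hydroxyl-bearing residues here: Thr7, Ser14, Tyr16 (3).
Amide-side-chain residues here: Asn5 (1).
The two groups share no amino acid, so total = 3 + 1 = 4.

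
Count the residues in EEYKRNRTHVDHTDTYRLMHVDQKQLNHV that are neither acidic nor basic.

15

Acidic: D, E. Basic: K, R, H. All other residues are neither.
Matching residues: Y3, N6, T8, V10, T13, T15, Y16, L18, M19, V21, Q23, Q25, L26, N27, V29.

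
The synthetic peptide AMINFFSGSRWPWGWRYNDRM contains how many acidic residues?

Only D (aspartate) and E (glutamate) carry a side-chain carboxylic acid.
Matching residues: D19.

1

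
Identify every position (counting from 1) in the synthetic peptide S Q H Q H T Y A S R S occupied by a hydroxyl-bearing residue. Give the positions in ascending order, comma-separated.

S, T, and Y are the three residues with a side-chain hydroxyl.
Matching residues: S1, T6, Y7, S9, S11.

1, 6, 7, 9, 11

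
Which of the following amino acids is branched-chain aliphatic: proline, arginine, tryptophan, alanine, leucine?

leucine

The BCAAs are Val, Leu, and Ile — aliphatic side chains with a branch point.
Of the listed options, only leucine belongs to this group.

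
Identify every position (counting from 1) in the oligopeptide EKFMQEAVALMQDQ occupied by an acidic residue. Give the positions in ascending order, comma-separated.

1, 6, 13

The acidic residues are Asp (D) and Glu (E), whose side chains end in a carboxylate group.
Matching residues: E1, E6, D13.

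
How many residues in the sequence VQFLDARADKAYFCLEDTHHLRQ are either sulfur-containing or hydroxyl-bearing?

3

Sulfur-containing: C, M. Hydroxyl-bearing: S, T, Y.
Sulfur-containing residues here: C14 (1).
Hydroxyl-bearing residues here: Y12, T18 (2).
The two groups share no amino acid, so total = 1 + 2 = 3.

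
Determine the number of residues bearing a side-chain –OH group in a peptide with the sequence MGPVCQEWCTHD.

Serine (S), threonine (T), and tyrosine (Y) each carry a hydroxyl group on the side chain.
Matching residues: T10.

1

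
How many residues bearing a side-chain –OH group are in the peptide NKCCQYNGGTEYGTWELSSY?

7

S, T, and Y are the three residues with a side-chain hydroxyl.
Matching residues: Y6, T10, Y12, T14, S18, S19, Y20.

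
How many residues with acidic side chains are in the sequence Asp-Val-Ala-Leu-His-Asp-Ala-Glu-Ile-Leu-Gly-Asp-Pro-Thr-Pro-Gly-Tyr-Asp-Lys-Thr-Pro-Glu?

Only D (aspartate) and E (glutamate) carry a side-chain carboxylic acid.
Matching residues: Asp1, Asp6, Glu8, Asp12, Asp18, Glu22.

6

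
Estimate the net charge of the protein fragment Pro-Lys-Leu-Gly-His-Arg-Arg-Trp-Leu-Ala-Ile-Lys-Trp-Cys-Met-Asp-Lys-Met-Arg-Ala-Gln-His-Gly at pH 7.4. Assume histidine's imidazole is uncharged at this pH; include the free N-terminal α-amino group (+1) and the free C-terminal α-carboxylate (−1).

+5

Near pH 7.4, K and R contribute +1 each, D and E contribute −1 each, and every other side chain (His included, as stated) is uncharged.
Positive (K, R): Lys2, Arg6, Arg7, Lys12, Lys17, Arg19 → +6.
Negative (D, E): Asp16 → −1.
The N-terminus (+1) and C-terminus (−1) cancel.
Net charge = (+6) + (−1) = +5.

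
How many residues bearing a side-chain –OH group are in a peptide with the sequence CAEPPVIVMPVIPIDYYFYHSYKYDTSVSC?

9

The –OH-bearing residues are Ser, Thr (aliphatic alcohols), and Tyr (phenol).
Matching residues: Y16, Y17, Y19, S21, Y22, Y24, T26, S27, S29.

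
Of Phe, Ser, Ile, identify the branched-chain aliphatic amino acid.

Valine (V), leucine (L), and isoleucine (I) are the branched-chain amino acids.
Of the listed options, only Ile belongs to this group.

Ile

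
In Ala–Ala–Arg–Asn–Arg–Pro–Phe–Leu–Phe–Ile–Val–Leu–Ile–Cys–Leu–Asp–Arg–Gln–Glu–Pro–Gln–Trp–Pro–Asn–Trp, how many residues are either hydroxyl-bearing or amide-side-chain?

4

Hydroxyl-bearing: S, T, Y. Amide-side-chain: N, Q.
Hydroxyl-bearing residues here: none (0).
Amide-side-chain residues here: Asn4, Gln18, Gln21, Asn24 (4).
The two groups share no amino acid, so total = 0 + 4 = 4.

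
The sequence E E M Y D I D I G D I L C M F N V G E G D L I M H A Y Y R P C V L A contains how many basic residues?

K, R, and H are the three residues with basic side chains (ε-amine, guanidinium, and imidazole respectively).
Matching residues: H25, R29.

2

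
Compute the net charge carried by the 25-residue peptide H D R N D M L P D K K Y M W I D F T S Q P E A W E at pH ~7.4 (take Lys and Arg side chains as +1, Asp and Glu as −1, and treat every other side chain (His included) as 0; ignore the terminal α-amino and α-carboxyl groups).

Positive (K, R): R3, K10, K11 → +3.
Negative (D, E): D2, D5, D9, D16, E22, E25 → −6.
Net charge = (+3) + (−6) = −3.

-3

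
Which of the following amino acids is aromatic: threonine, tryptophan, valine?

F, W, and Y each carry an aromatic ring on the side chain.
Of the listed options, only tryptophan belongs to this group.

tryptophan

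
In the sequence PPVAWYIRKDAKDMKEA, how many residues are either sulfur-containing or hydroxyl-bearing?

2

Sulfur-containing: C, M. Hydroxyl-bearing: S, T, Y.
Sulfur-containing residues here: M14 (1).
Hydroxyl-bearing residues here: Y6 (1).
The two groups share no amino acid, so total = 1 + 1 = 2.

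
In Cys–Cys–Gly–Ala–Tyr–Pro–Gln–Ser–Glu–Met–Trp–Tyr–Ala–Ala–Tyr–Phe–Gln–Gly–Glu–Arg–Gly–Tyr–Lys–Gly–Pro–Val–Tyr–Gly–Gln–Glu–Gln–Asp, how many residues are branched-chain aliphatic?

1

The BCAAs are Val, Leu, and Ile — aliphatic side chains with a branch point.
Matching residues: Val26.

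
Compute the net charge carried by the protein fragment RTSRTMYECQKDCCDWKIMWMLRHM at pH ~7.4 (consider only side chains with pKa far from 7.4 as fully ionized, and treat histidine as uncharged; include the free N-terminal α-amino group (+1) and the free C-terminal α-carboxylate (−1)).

+2

Near pH 7.4, K and R contribute +1 each, D and E contribute −1 each, and every other side chain (His included, as stated) is uncharged.
Positive (K, R): R1, R4, K11, K17, R23 → +5.
Negative (D, E): E8, D12, D15 → −3.
The N-terminus (+1) and C-terminus (−1) cancel.
Net charge = (+5) + (−3) = +2.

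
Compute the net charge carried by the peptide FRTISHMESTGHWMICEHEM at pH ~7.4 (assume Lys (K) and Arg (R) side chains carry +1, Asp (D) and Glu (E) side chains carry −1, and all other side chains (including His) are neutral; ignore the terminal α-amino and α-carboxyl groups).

-2

Positive (K, R): R2 → +1.
Negative (D, E): E8, E17, E19 → −3.
Net charge = (+1) + (−3) = −2.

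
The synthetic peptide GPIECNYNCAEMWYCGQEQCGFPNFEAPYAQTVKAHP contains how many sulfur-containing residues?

5

Only Cys (C) and Met (M) have a sulfur atom in the side chain.
Matching residues: C5, C9, M12, C15, C20.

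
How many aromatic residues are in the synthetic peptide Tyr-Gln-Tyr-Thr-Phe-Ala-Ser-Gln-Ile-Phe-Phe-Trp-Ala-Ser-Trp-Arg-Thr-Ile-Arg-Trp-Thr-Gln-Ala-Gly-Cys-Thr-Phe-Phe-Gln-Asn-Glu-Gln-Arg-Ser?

Phenylalanine (F), tryptophan (W), and tyrosine (Y) have aromatic ring side chains.
Matching residues: Tyr1, Tyr3, Phe5, Phe10, Phe11, Trp12, Trp15, Trp20, Phe27, Phe28.

10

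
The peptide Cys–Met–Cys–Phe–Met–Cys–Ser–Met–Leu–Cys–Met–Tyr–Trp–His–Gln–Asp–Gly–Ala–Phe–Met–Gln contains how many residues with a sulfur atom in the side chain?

Only Cys (C) and Met (M) have a sulfur atom in the side chain.
Matching residues: Cys1, Met2, Cys3, Met5, Cys6, Met8, Cys10, Met11, Met20.

9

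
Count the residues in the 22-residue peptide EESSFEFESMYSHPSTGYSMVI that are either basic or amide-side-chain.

Basic: H, K, R. Amide-side-chain: N, Q.
Basic residues here: H13 (1).
Amide-side-chain residues here: none (0).
The two groups share no amino acid, so total = 1 + 0 = 1.

1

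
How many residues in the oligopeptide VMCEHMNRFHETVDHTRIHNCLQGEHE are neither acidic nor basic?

15

Acidic: D, E. Basic: K, R, H. All other residues are neither.
Matching residues: V1, M2, C3, M6, N7, F9, T12, V13, T16, I18, N20, C21, L22, Q23, G24.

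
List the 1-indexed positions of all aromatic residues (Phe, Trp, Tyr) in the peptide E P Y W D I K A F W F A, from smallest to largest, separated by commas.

Matching residues: Y3, W4, F9, W10, F11.

3, 4, 9, 10, 11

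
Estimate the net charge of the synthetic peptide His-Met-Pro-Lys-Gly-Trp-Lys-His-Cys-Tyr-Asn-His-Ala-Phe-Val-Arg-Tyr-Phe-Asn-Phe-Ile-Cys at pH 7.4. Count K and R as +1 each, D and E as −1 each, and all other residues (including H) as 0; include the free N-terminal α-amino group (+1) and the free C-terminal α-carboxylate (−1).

+3

Positive (K, R): Lys4, Lys7, Arg16 → +3.
Negative (D, E): none → −0.
The N-terminus (+1) and C-terminus (−1) cancel.
Net charge = (+3) + (−0) = +3.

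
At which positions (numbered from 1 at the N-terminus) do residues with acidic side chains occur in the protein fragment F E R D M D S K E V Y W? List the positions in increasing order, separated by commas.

2, 4, 6, 9

The acidic residues are Asp (D) and Glu (E), whose side chains end in a carboxylate group.
Matching residues: E2, D4, D6, E9.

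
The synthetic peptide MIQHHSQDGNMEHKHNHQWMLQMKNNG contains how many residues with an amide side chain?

8

The amide-side-chain residues are Asn (N) and Gln (Q).
Matching residues: Q3, Q7, N10, N16, Q18, Q22, N25, N26.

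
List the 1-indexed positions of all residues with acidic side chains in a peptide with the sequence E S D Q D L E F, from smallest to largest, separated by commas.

1, 3, 5, 7

The acidic residues are Asp (D) and Glu (E), whose side chains end in a carboxylate group.
Matching residues: E1, D3, D5, E7.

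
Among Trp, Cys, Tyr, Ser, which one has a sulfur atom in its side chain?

The sulfur-bearing residues are cysteine (–SH) and methionine (–S–CH₃).
Of the listed options, only Cys belongs to this group.

Cys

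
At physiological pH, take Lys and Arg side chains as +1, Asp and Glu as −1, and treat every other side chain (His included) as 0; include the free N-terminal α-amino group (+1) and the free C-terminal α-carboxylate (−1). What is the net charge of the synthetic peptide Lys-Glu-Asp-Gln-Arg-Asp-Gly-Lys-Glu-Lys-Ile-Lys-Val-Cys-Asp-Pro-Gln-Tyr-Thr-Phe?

0

Positive (K, R): Lys1, Arg5, Lys8, Lys10, Lys12 → +5.
Negative (D, E): Glu2, Asp3, Asp6, Glu9, Asp15 → −5.
The N-terminus (+1) and C-terminus (−1) cancel.
Net charge = (+5) + (−5) = 0.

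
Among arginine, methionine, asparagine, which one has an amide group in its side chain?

Asparagine (N) and glutamine (Q) have uncharged amide side chains.
Of the listed options, only asparagine belongs to this group.

asparagine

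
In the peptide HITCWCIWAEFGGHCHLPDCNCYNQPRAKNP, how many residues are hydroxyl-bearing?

S, T, and Y are the three residues with a side-chain hydroxyl.
Matching residues: T3, Y23.

2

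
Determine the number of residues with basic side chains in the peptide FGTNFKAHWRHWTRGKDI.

6

K, R, and H are the three residues with basic side chains (ε-amine, guanidinium, and imidazole respectively).
Matching residues: K6, H8, R10, H11, R14, K16.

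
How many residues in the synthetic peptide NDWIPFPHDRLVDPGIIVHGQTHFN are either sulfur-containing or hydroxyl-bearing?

1

Sulfur-containing: C, M. Hydroxyl-bearing: S, T, Y.
Sulfur-containing residues here: none (0).
Hydroxyl-bearing residues here: T22 (1).
The two groups share no amino acid, so total = 0 + 1 = 1.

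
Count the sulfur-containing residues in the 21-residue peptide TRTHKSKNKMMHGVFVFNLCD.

The sulfur-bearing residues are cysteine (–SH) and methionine (–S–CH₃).
Matching residues: M10, M11, C20.

3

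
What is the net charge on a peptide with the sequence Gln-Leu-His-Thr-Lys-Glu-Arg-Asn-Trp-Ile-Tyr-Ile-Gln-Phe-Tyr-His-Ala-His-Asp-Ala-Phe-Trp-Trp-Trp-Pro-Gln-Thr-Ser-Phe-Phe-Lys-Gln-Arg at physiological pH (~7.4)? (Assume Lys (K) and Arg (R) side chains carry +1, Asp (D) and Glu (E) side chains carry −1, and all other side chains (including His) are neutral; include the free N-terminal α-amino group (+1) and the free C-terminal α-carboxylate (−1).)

Positive (K, R): Lys5, Arg7, Lys31, Arg33 → +4.
Negative (D, E): Glu6, Asp19 → −2.
The N-terminus (+1) and C-terminus (−1) cancel.
Net charge = (+4) + (−2) = +2.

+2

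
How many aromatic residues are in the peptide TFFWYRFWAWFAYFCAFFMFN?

F, W, and Y each carry an aromatic ring on the side chain.
Matching residues: F2, F3, W4, Y5, F7, W8, W10, F11, Y13, F14, F17, F18, F20.

13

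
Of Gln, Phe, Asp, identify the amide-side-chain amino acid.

The amide-side-chain residues are Asn (N) and Gln (Q).
Of the listed options, only Gln belongs to this group.

Gln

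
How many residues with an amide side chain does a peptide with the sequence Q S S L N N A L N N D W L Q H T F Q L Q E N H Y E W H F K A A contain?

9

The amide-side-chain residues are Asn (N) and Gln (Q).
Matching residues: Q1, N5, N6, N9, N10, Q14, Q18, Q20, N22.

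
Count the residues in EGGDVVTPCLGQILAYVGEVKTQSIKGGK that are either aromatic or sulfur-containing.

2

Aromatic: F, W, Y. Sulfur-containing: C, M.
Aromatic residues here: Y16 (1).
Sulfur-containing residues here: C9 (1).
The two groups share no amino acid, so total = 1 + 1 = 2.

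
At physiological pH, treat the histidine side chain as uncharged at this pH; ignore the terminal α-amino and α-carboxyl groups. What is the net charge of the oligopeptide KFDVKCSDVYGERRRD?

+1

The side chains ionized at physiological pH are Lys/Arg (+1) and Asp/Glu (−1); with His treated as neutral, nothing else contributes.
Positive (K, R): K1, K5, R13, R14, R15 → +5.
Negative (D, E): D3, D8, E12, D16 → −4.
Net charge = (+5) + (−4) = +1.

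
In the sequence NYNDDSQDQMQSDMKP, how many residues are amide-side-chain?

5

The amide-side-chain residues are Asn (N) and Gln (Q).
Matching residues: N1, N3, Q7, Q9, Q11.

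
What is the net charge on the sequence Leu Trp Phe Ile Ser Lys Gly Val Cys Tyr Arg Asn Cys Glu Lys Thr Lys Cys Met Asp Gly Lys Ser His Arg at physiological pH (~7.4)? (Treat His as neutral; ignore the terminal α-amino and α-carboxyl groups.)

+4

At pH ~7.4 the Lys and Arg side chains are protonated (+1), the Asp and Glu side chains are deprotonated (−1), and with His taken as neutral all other side chains carry no charge.
Positive (K, R): Lys6, Arg11, Lys15, Lys17, Lys22, Arg25 → +6.
Negative (D, E): Glu14, Asp20 → −2.
Net charge = (+6) + (−2) = +4.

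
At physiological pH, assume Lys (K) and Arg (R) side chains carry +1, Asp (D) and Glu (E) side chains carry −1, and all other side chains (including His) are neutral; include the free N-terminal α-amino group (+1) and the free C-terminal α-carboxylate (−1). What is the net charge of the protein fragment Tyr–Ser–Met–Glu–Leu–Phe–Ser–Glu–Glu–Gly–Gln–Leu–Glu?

Positive (K, R): none → +0.
Negative (D, E): Glu4, Glu8, Glu9, Glu13 → −4.
The N-terminus (+1) and C-terminus (−1) cancel.
Net charge = (+0) + (−4) = −4.

-4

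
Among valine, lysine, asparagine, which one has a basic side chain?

lysine

The basic amino acids are Lys (K), Arg (R), and His (H).
Of the listed options, only lysine belongs to this group.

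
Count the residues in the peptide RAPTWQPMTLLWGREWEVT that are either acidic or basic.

Acidic: D, E. Basic: H, K, R.
Acidic residues here: E15, E17 (2).
Basic residues here: R1, R14 (2).
The two groups share no amino acid, so total = 2 + 2 = 4.

4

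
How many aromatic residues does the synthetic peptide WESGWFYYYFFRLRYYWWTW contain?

F, W, and Y each carry an aromatic ring on the side chain.
Matching residues: W1, W5, F6, Y7, Y8, Y9, F10, F11, Y15, Y16, W17, W18, W20.

13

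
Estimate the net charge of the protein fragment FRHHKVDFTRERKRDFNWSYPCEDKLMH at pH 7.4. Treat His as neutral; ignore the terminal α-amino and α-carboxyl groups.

+2

At pH ~7.4 the Lys and Arg side chains are protonated (+1), the Asp and Glu side chains are deprotonated (−1), and with His taken as neutral all other side chains carry no charge.
Positive (K, R): R2, K5, R10, R12, K13, R14, K25 → +7.
Negative (D, E): D7, E11, D15, E23, D24 → −5.
Net charge = (+7) + (−5) = +2.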